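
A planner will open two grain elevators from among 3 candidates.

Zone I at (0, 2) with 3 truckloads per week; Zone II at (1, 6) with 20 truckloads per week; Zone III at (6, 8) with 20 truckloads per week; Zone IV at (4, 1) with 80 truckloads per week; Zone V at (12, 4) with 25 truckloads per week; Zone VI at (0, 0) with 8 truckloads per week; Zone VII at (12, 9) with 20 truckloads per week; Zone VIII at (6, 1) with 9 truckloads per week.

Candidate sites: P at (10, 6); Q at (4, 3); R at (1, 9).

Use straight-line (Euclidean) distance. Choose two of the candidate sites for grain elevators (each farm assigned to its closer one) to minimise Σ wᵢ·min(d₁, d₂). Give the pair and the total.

{P, Q}, total 554.9

Evaluate every pair (each demand assigned to the nearer of the two):
  {P, Q}: total = 554.9
  {Q, R}: total = 801.4
  {P, R}: total = 1068.4
Best pair: {P, Q} with total 554.9.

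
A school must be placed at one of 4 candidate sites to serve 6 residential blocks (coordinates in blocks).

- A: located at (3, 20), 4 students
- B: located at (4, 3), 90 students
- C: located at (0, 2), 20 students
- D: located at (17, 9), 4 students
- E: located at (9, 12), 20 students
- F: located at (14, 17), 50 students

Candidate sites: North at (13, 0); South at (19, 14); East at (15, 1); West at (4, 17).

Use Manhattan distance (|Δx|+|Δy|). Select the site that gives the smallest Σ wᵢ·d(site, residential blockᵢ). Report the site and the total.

Total weighted distance at each candidate:
  North (13, 0): total = 2772
  South (19, 14): total = 3716
  East (15, 1): total = 2844
  West (4, 17): total = 2440
Minimum is at West with total 2440 blocks.

West, total 2440 blocks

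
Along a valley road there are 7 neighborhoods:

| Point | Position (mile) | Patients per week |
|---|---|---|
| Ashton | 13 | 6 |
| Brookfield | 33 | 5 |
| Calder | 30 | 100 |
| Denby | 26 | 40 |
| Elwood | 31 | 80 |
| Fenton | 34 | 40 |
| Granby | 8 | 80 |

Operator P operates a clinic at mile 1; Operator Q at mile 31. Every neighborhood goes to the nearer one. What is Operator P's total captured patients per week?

86

The indifferent point is the midpoint (1+31)/2 = 16; neighborhoods left of it (closer to Operator P at 1) go to Operator P, those right go to Operator Q.
  Granby at 8 (w=80) → Operator P
  Ashton at 13 (w=6) → Operator P
  Denby at 26 (w=40) → Operator Q
  Calder at 30 (w=100) → Operator Q
  Elwood at 31 (w=80) → Operator Q
  Brookfield at 33 (w=5) → Operator Q
  Fenton at 34 (w=40) → Operator Q
Operator P captures 86; Operator Q captures 265.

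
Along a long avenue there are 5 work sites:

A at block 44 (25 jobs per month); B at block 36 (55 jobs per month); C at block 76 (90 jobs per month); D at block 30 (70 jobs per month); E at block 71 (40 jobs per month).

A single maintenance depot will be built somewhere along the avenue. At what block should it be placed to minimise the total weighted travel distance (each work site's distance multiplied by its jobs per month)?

x = 44

For a sum of weighted absolute distances on a line, the optimum is the weighted median (not the mean). Total weight W = 280; half-weight = 140.
Sort by position and accumulate weight:
  block 30 (D, w=70) → cum 70
  block 36 (B, w=55) → cum 125
  block 44 (A, w=25) → cum 150  ≥ 140 → median here
  block 71 (E, w=40) → cum 190
  block 76 (C, w=90) → cum 280
Optimal location: block 44.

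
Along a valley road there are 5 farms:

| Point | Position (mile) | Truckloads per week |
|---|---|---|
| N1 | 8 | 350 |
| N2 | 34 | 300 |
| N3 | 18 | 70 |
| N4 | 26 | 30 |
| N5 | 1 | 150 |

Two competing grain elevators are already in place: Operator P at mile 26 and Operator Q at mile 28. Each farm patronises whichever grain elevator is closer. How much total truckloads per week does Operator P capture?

The indifferent point is the midpoint (26+28)/2 = 27; farms left of it (closer to Operator P at 26) go to Operator P, those right go to Operator Q.
  N5 at 1 (w=150) → Operator P
  N1 at 8 (w=350) → Operator P
  N3 at 18 (w=70) → Operator P
  N4 at 26 (w=30) → Operator P
  N2 at 34 (w=300) → Operator Q
Operator P captures 600; Operator Q captures 300.

600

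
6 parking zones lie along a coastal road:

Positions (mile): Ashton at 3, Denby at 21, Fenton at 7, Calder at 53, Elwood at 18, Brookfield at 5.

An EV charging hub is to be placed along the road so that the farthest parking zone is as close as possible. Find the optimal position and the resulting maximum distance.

location 28, max distance 25

The 1-center on a line is the midpoint of the two extreme points: leftmost at 3, rightmost at 53.
Optimal location = (3 + 53)/2 = 28; maximum distance = (53 − 3)/2 = 25.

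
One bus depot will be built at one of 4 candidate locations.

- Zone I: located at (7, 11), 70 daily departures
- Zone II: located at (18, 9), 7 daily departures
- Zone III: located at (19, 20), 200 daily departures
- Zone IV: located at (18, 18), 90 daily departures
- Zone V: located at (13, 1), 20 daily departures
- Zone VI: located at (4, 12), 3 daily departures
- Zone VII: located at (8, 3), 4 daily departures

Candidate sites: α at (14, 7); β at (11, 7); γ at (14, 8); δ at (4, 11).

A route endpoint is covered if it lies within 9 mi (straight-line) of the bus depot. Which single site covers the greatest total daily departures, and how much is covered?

Coverage radius r = 9 mi; a point is covered iff (Δx)²+(Δy)² ≤ 9² = 81.
  α (14, 7): covers {Zone I, Zone II, Zone V, Zone VII} → 101
  β (11, 7): covers {Zone I, Zone II, Zone V, Zone VI, Zone VII} → 104
  γ (14, 8): covers {Zone I, Zone II, Zone V, Zone VII} → 101
  δ (4, 11): covers {Zone I, Zone VI, Zone VII} → 77
Maximum coverage at β: 104 daily departures.

β, covering 104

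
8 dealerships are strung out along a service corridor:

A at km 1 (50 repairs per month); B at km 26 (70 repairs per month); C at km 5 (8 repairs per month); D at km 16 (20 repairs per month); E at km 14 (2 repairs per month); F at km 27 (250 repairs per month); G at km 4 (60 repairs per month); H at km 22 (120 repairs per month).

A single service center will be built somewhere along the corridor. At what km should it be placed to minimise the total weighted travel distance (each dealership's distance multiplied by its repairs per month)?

For a sum of weighted absolute distances on a line, the optimum is the weighted median (not the mean). Total weight W = 580; half-weight = 290.
Sort by position and accumulate weight:
  km 1 (A, w=50) → cum 50
  km 4 (G, w=60) → cum 110
  km 5 (C, w=8) → cum 118
  km 14 (E, w=2) → cum 120
  km 16 (D, w=20) → cum 140
  km 22 (H, w=120) → cum 260
  km 26 (B, w=70) → cum 330  ≥ 290 → median here
  km 27 (F, w=250) → cum 580
Optimal location: km 26.

x = 26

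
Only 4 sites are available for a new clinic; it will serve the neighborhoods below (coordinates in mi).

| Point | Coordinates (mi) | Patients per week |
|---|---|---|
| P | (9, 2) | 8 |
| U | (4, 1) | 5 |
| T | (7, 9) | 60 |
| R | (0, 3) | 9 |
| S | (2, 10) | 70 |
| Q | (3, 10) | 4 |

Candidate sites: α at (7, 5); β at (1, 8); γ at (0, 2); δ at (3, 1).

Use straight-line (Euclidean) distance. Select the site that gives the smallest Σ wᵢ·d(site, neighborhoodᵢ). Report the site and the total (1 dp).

Total weighted distance at each candidate:
  α (7, 5): total = 880.0
  β (1, 8): total = 696.8
  γ (0, 2): total = 1307.0
  δ (3, 1): total = 1292.6
Minimum is at β with total 696.8 mi.

β, total 696.8 mi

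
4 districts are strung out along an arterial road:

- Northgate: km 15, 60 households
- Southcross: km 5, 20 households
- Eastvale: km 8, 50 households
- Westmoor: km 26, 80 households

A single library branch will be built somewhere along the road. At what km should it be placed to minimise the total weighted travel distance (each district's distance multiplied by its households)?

x = 15

For a sum of weighted absolute distances on a line, the optimum is the weighted median (not the mean). Total weight W = 210; half-weight = 105.
Sort by position and accumulate weight:
  km 5 (Southcross, w=20) → cum 20
  km 8 (Eastvale, w=50) → cum 70
  km 15 (Northgate, w=60) → cum 130  ≥ 105 → median here
  km 26 (Westmoor, w=80) → cum 210
Optimal location: km 15.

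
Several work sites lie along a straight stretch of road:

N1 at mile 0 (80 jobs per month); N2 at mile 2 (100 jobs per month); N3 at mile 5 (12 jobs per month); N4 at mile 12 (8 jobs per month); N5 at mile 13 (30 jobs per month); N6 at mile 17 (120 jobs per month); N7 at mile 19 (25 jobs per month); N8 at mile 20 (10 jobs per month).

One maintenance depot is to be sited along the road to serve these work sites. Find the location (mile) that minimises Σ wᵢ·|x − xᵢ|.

For a sum of weighted absolute distances on a line, the optimum is the weighted median (not the mean). Total weight W = 385; half-weight = 192.5.
Sort by position and accumulate weight:
  mile 0 (N1, w=80) → cum 80
  mile 2 (N2, w=100) → cum 180
  mile 5 (N3, w=12) → cum 192
  mile 12 (N4, w=8) → cum 200  ≥ 192.5 → median here
  mile 13 (N5, w=30) → cum 230
  mile 17 (N6, w=120) → cum 350
  mile 19 (N7, w=25) → cum 375
  mile 20 (N8, w=10) → cum 385
Optimal location: mile 12.

x = 12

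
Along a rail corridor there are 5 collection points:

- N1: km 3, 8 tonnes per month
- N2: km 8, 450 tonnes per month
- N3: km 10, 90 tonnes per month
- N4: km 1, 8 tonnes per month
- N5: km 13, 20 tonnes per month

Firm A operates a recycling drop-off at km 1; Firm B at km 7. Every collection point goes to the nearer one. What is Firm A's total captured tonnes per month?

The indifferent point is the midpoint (1+7)/2 = 4; collection points left of it (closer to Firm A at 1) go to Firm A, those right go to Firm B.
  N4 at 1 (w=8) → Firm A
  N1 at 3 (w=8) → Firm A
  N2 at 8 (w=450) → Firm B
  N3 at 10 (w=90) → Firm B
  N5 at 13 (w=20) → Firm B
Firm A captures 16; Firm B captures 560.

16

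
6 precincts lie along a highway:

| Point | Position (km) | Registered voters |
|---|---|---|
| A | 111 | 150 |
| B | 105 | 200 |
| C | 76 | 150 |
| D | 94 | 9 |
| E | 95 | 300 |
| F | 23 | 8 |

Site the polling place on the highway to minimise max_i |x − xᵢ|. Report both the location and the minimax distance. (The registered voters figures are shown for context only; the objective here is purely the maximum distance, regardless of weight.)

location 67, max distance 44

The 1-center on a line is the midpoint of the two extreme points: leftmost at 23, rightmost at 111.
Optimal location = (23 + 111)/2 = 67; maximum distance = (111 − 23)/2 = 44.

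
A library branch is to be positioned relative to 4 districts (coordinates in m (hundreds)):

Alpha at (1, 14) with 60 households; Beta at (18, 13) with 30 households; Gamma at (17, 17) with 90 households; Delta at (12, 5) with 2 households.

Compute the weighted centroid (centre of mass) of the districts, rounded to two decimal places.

The minimiser of Σwᵢ‖p−pᵢ‖² is the weighted centroid p* = (Σwᵢpᵢ)/(Σwᵢ).
Σwᵢ = 182.
Σwᵢxᵢ = 60·1 + 30·18 + 90·17 + 2·12 = 2154.
Σwᵢyᵢ = 60·14 + 30·13 + 90·17 + 2·5 = 2770.
x* = 2154/182 = 11.84, y* = 2770/182 = 15.22.

(11.84, 15.22)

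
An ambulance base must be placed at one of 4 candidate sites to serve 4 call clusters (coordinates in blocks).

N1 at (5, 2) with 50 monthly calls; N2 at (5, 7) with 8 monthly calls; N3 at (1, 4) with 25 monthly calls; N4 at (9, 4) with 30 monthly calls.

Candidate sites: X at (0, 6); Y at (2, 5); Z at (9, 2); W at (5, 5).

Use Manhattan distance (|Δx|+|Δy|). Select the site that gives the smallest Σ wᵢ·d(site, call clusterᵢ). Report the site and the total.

W, total 441 blocks

Total weighted distance at each candidate:
  X (0, 6): total = 903
  Y (2, 5): total = 630
  Z (9, 2): total = 582
  W (5, 5): total = 441
Minimum is at W with total 441 blocks.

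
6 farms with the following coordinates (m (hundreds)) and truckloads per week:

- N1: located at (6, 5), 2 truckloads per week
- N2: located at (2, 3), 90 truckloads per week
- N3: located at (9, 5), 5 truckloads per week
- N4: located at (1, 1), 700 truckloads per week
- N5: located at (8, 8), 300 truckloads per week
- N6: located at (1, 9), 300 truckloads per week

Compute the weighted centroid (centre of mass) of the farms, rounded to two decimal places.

(2.60, 4.37)

The minimiser of Σwᵢ‖p−pᵢ‖² is the weighted centroid p* = (Σwᵢpᵢ)/(Σwᵢ).
Σwᵢ = 1397.
Σwᵢxᵢ = 2·6 + 90·2 + 5·9 + 700·1 + 300·8 + 300·1 = 3637.
Σwᵢyᵢ = 2·5 + 90·3 + 5·5 + 700·1 + 300·8 + 300·9 = 6105.
x* = 3637/1397 = 2.60, y* = 6105/1397 = 4.37.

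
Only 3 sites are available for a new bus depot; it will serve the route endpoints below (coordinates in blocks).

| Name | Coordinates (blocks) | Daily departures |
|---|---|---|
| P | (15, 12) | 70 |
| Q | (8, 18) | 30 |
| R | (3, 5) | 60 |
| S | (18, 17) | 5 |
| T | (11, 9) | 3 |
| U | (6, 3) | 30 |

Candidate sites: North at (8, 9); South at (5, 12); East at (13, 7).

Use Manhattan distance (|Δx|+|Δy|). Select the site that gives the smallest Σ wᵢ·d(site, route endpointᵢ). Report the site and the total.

Total weighted distance at each candidate:
  North (8, 9): total = 1849
  South (5, 12): total = 1927
  East (13, 7): total = 2107
Minimum is at North with total 1849 blocks.

North, total 1849 blocks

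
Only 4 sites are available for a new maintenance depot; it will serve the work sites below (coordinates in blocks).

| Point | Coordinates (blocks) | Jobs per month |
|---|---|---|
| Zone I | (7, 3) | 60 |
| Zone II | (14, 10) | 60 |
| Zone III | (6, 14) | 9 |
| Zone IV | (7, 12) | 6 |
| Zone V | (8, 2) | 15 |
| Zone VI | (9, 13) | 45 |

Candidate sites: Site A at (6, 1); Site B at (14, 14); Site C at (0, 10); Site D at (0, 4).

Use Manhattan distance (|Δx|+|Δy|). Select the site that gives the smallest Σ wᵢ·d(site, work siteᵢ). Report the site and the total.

Total weighted distance at each candidate:
  Site A (6, 1): total = 2109
  Site B (14, 14): total = 1986
  Site C (0, 10): total = 2604
  Site D (0, 4): total = 2874
Minimum is at Site B with total 1986 blocks.

Site B, total 1986 blocks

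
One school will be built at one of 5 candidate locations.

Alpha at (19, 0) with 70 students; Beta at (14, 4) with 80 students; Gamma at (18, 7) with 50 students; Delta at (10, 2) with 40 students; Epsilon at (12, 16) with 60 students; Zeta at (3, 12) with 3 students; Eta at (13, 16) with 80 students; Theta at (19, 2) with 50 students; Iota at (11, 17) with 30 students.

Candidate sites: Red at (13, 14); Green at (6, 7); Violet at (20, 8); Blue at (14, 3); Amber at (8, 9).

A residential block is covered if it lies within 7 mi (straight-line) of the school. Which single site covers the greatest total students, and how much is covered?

Blue, covering 290

Coverage radius r = 7 mi; a point is covered iff (Δx)²+(Δy)² ≤ 7² = 49.
  Red (13, 14): covers {Epsilon, Eta, Iota} → 170
  Green (6, 7): covers {Delta, Zeta} → 43
  Violet (20, 8): covers {Gamma, Theta} → 100
  Blue (14, 3): covers {Alpha, Beta, Gamma, Delta, Theta} → 290
  Amber (8, 9): covers {Zeta} → 3
Maximum coverage at Blue: 290 students.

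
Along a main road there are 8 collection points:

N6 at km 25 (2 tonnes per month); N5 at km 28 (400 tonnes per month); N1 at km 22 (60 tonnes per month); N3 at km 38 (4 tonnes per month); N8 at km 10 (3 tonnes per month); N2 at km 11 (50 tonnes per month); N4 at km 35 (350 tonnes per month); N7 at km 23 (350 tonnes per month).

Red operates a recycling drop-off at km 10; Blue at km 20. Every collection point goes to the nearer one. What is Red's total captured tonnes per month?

53

The indifferent point is the midpoint (10+20)/2 = 15; collection points left of it (closer to Red at 10) go to Red, those right go to Blue.
  N8 at 10 (w=3) → Red
  N2 at 11 (w=50) → Red
  N1 at 22 (w=60) → Blue
  N7 at 23 (w=350) → Blue
  N6 at 25 (w=2) → Blue
  N5 at 28 (w=400) → Blue
  N4 at 35 (w=350) → Blue
  N3 at 38 (w=4) → Blue
Red captures 53; Blue captures 1166.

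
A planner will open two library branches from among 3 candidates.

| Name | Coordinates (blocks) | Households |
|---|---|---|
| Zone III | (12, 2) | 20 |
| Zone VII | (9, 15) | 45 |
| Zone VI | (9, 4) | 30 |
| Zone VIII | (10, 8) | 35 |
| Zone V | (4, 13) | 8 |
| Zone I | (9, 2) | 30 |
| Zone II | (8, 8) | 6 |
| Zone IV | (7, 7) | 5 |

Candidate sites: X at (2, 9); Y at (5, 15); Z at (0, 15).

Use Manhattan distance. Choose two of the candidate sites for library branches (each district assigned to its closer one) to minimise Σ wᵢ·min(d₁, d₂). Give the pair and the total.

{X, Y}, total 1716

Evaluate every pair (each demand assigned to the nearer of the two):
  {X, Y}: total = 1716
  {X, Z}: total = 1965
  {Y, Z}: total = 2094
Best pair: {X, Y} with total 1716.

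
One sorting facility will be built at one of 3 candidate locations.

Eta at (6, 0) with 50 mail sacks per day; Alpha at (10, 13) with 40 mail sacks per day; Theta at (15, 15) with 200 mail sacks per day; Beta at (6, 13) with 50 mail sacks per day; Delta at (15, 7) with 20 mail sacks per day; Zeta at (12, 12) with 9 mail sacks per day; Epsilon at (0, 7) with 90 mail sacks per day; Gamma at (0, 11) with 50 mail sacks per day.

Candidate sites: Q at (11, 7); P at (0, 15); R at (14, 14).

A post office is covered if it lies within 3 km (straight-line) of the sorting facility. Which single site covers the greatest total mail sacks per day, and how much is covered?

Coverage radius r = 3 km; a point is covered iff (Δx)²+(Δy)² ≤ 3² = 9.
  Q (11, 7): covers {none} → 0
  P (0, 15): covers {none} → 0
  R (14, 14): covers {Theta, Zeta} → 209
Maximum coverage at R: 209 mail sacks per day.

R, covering 209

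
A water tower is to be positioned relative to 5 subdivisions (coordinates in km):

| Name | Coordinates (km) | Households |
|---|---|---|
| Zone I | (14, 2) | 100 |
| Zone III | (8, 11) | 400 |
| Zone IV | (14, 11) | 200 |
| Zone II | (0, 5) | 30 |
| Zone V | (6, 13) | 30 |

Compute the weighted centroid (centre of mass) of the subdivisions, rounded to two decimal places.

The minimiser of Σwᵢ‖p−pᵢ‖² is the weighted centroid p* = (Σwᵢpᵢ)/(Σwᵢ).
Σwᵢ = 760.
Σwᵢxᵢ = 100·14 + 400·8 + 200·14 + 30·0 + 30·6 = 7580.
Σwᵢyᵢ = 100·2 + 400·11 + 200·11 + 30·5 + 30·13 = 7340.
x* = 7580/760 = 9.97, y* = 7340/760 = 9.66.

(9.97, 9.66)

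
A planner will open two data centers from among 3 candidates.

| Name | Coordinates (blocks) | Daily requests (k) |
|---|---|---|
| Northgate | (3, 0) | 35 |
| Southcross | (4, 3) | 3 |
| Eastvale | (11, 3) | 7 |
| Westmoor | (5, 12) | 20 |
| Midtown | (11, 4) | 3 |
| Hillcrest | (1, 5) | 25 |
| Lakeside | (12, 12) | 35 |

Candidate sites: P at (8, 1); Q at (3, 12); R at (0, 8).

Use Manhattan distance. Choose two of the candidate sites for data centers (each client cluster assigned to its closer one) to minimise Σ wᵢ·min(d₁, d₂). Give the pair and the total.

Evaluate every pair (each demand assigned to the nearer of the two):
  {P, Q}: total = 861
  {Q, R}: total = 1024
  {P, R}: total = 1086
Best pair: {P, Q} with total 861.

{P, Q}, total 861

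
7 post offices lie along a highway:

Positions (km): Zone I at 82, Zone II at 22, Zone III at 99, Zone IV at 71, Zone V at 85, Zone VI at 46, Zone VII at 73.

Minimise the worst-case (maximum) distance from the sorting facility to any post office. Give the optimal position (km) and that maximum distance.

location 60.5, max distance 38.5

The 1-center on a line is the midpoint of the two extreme points: leftmost at 22, rightmost at 99.
Optimal location = (22 + 99)/2 = 60.5; maximum distance = (99 − 22)/2 = 38.5.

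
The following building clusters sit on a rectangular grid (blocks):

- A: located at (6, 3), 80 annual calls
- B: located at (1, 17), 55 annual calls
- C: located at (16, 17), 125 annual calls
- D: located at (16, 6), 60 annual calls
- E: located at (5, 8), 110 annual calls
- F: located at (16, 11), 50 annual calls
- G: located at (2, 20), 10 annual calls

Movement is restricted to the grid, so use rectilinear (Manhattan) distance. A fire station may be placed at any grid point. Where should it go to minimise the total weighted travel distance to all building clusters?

(6, 8)

Manhattan distance separates: Σwᵢ(|x−xᵢ|+|y−yᵢ|) = Σwᵢ|x−xᵢ| + Σwᵢ|y−yᵢ|, so x and y are optimised independently as 1-D weighted medians.
Total weight W = 490; half = 245.
x-coordinate, sorted with cumulative weight:
  x=1 (B, w=55) cum 55
  x=2 (G, w=10) cum 65
  x=5 (E, w=110) cum 175
  x=6 (A, w=80) cum 255  ← median
  x=16 (C, w=125) cum 380
  x=16 (D, w=60) cum 440
  x=16 (F, w=50) cum 490
⇒ x* = 6
y-coordinate, sorted with cumulative weight:
  y=3 (A, w=80) cum 80
  y=6 (D, w=60) cum 140
  y=8 (E, w=110) cum 250  ← median
  y=11 (F, w=50) cum 300
  y=17 (B, w=55) cum 355
  y=17 (C, w=125) cum 480
  y=20 (G, w=10) cum 490
⇒ y* = 8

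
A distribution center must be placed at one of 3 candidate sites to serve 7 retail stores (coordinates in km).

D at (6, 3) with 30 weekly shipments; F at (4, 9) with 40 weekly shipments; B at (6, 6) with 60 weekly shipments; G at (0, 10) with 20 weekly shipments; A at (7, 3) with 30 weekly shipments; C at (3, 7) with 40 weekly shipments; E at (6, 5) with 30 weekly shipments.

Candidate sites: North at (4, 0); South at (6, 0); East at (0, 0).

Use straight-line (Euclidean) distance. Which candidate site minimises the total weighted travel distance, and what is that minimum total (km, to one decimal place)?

South, total 1601.5 km

Total weighted distance at each candidate:
  North (4, 0): total = 1634.7
  South (6, 0): total = 1601.5
  East (0, 0): total = 2071.7
Minimum is at South with total 1601.5 km.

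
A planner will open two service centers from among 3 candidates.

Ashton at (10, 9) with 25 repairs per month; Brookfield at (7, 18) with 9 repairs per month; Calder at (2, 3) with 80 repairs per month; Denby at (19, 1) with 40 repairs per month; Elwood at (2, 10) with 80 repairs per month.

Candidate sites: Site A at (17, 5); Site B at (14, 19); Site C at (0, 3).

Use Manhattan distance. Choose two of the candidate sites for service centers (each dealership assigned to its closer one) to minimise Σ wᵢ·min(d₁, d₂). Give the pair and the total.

Evaluate every pair (each demand assigned to the nearer of the two):
  {Site A, Site C}: total = 1593
  {Site B, Site C}: total = 2142
  {Site A, Site B}: total = 3547
Best pair: {Site A, Site C} with total 1593.

{Site A, Site C}, total 1593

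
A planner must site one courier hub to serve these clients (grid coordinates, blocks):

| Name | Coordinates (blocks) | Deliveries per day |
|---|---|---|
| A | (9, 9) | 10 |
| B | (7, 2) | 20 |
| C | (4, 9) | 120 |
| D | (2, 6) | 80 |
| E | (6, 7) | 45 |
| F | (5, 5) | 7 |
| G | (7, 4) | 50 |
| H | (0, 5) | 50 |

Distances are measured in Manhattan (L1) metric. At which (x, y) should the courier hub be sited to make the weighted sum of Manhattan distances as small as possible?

Manhattan distance separates: Σwᵢ(|x−xᵢ|+|y−yᵢ|) = Σwᵢ|x−xᵢ| + Σwᵢ|y−yᵢ|, so x and y are optimised independently as 1-D weighted medians.
Total weight W = 382; half = 191.
x-coordinate, sorted with cumulative weight:
  x=0 (H, w=50) cum 50
  x=2 (D, w=80) cum 130
  x=4 (C, w=120) cum 250  ← median
  x=5 (F, w=7) cum 257
  x=6 (E, w=45) cum 302
  x=7 (B, w=20) cum 322
  x=7 (G, w=50) cum 372
  x=9 (A, w=10) cum 382
⇒ x* = 4
y-coordinate, sorted with cumulative weight:
  y=2 (B, w=20) cum 20
  y=4 (G, w=50) cum 70
  y=5 (F, w=7) cum 77
  y=5 (H, w=50) cum 127
  y=6 (D, w=80) cum 207  ← median
  y=7 (E, w=45) cum 252
  y=9 (A, w=10) cum 262
  y=9 (C, w=120) cum 382
⇒ y* = 6

(4, 6)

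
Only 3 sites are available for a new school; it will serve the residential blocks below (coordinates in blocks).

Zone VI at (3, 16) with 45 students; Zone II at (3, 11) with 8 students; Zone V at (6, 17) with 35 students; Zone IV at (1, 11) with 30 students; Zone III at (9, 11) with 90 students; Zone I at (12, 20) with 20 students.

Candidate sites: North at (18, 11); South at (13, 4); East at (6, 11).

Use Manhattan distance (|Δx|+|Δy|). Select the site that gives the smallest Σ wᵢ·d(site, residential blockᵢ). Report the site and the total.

Total weighted distance at each candidate:
  North (18, 11): total = 3270
  South (13, 4): total = 3726
  East (6, 11): total = 1314
Minimum is at East with total 1314 blocks.

East, total 1314 blocks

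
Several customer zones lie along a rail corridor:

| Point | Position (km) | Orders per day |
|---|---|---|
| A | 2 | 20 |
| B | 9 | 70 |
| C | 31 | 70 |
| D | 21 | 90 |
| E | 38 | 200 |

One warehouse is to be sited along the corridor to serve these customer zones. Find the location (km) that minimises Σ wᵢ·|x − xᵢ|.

For a sum of weighted absolute distances on a line, the optimum is the weighted median (not the mean). Total weight W = 450; half-weight = 225.
Sort by position and accumulate weight:
  km 2 (A, w=20) → cum 20
  km 9 (B, w=70) → cum 90
  km 21 (D, w=90) → cum 180
  km 31 (C, w=70) → cum 250  ≥ 225 → median here
  km 38 (E, w=200) → cum 450
Optimal location: km 31.

x = 31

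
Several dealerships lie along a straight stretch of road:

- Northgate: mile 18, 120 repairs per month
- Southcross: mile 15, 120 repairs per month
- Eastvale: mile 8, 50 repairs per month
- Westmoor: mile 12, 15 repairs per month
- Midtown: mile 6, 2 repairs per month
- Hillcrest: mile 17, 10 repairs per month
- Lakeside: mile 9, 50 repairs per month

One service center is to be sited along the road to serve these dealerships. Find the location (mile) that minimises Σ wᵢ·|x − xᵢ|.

For a sum of weighted absolute distances on a line, the optimum is the weighted median (not the mean). Total weight W = 367; half-weight = 183.5.
Sort by position and accumulate weight:
  mile 6 (Midtown, w=2) → cum 2
  mile 8 (Eastvale, w=50) → cum 52
  mile 9 (Lakeside, w=50) → cum 102
  mile 12 (Westmoor, w=15) → cum 117
  mile 15 (Southcross, w=120) → cum 237  ≥ 183.5 → median here
  mile 17 (Hillcrest, w=10) → cum 247
  mile 18 (Northgate, w=120) → cum 367
Optimal location: mile 15.

x = 15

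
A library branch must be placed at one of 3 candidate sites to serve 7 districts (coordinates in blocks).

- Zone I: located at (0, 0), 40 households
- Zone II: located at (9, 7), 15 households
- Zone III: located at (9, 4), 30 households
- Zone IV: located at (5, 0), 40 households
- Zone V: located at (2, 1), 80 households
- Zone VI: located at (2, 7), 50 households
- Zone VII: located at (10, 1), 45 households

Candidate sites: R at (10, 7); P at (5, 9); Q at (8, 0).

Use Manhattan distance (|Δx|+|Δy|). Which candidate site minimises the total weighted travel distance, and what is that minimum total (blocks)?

Q, total 2055 blocks

Total weighted distance at each candidate:
  R (10, 7): total = 3085
  P (5, 9): total = 2995
  Q (8, 0): total = 2055
Minimum is at Q with total 2055 blocks.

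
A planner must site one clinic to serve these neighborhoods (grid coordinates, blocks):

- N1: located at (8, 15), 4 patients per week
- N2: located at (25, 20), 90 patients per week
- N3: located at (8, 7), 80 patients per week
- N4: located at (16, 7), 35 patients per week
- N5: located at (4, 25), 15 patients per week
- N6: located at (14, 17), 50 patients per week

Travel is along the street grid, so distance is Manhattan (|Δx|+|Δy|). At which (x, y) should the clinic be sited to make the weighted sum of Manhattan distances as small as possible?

(14, 17)

Manhattan distance separates: Σwᵢ(|x−xᵢ|+|y−yᵢ|) = Σwᵢ|x−xᵢ| + Σwᵢ|y−yᵢ|, so x and y are optimised independently as 1-D weighted medians.
Total weight W = 274; half = 137.
x-coordinate, sorted with cumulative weight:
  x=4 (N5, w=15) cum 15
  x=8 (N1, w=4) cum 19
  x=8 (N3, w=80) cum 99
  x=14 (N6, w=50) cum 149  ← median
  x=16 (N4, w=35) cum 184
  x=25 (N2, w=90) cum 274
⇒ x* = 14
y-coordinate, sorted with cumulative weight:
  y=7 (N3, w=80) cum 80
  y=7 (N4, w=35) cum 115
  y=15 (N1, w=4) cum 119
  y=17 (N6, w=50) cum 169  ← median
  y=20 (N2, w=90) cum 259
  y=25 (N5, w=15) cum 274
⇒ y* = 17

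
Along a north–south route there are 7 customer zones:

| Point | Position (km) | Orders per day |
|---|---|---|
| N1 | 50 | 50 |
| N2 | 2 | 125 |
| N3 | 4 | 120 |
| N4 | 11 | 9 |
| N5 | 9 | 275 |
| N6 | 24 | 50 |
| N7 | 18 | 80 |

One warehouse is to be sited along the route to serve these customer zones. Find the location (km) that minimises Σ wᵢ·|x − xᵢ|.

x = 9

For a sum of weighted absolute distances on a line, the optimum is the weighted median (not the mean). Total weight W = 709; half-weight = 354.5.
Sort by position and accumulate weight:
  km 2 (N2, w=125) → cum 125
  km 4 (N3, w=120) → cum 245
  km 9 (N5, w=275) → cum 520  ≥ 354.5 → median here
  km 11 (N4, w=9) → cum 529
  km 18 (N7, w=80) → cum 609
  km 24 (N6, w=50) → cum 659
  km 50 (N1, w=50) → cum 709
Optimal location: km 9.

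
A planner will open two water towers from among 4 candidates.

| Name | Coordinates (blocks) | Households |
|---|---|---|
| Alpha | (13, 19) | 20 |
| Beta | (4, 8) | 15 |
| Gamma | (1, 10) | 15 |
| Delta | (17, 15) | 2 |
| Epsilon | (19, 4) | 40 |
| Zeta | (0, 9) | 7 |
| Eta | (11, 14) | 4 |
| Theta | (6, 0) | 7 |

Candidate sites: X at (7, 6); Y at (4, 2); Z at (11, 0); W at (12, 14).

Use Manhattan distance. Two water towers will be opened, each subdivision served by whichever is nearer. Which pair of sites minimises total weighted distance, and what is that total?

{X, W}, total 1040

Evaluate every pair (each demand assigned to the nearer of the two):
  {X, W}: total = 1040
  {Y, W}: total = 1176
  {Z, W}: total = 1205
  {X, Z}: total = 1276
  {X, Y}: total = 1349
  {Y, Z}: total = 1358
Best pair: {X, W} with total 1040.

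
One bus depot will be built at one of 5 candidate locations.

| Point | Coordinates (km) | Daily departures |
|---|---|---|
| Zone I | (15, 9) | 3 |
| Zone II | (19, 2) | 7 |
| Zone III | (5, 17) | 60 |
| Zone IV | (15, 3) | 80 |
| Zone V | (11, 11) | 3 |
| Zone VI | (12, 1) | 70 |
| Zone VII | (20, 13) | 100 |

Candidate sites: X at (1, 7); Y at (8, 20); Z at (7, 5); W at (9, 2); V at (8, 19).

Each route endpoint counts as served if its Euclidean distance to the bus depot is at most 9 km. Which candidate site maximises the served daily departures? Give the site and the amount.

Coverage radius r = 9 km; a point is covered iff (Δx)²+(Δy)² ≤ 9² = 81.
  X (1, 7): covers {none} → 0
  Y (8, 20): covers {Zone III} → 60
  Z (7, 5): covers {Zone I, Zone IV, Zone V, Zone VI} → 156
  W (9, 2): covers {Zone IV, Zone VI} → 150
  V (8, 19): covers {Zone III, Zone V} → 63
Maximum coverage at Z: 156 daily departures.

Z, covering 156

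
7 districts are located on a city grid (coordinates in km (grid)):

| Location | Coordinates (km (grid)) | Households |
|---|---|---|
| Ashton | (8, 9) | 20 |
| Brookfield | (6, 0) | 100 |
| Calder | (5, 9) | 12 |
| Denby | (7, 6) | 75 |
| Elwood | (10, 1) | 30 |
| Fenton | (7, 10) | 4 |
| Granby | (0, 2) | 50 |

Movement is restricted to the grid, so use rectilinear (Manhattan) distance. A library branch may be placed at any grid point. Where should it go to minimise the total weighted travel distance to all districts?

Manhattan distance separates: Σwᵢ(|x−xᵢ|+|y−yᵢ|) = Σwᵢ|x−xᵢ| + Σwᵢ|y−yᵢ|, so x and y are optimised independently as 1-D weighted medians.
Total weight W = 291; half = 145.5.
x-coordinate, sorted with cumulative weight:
  x=0 (Granby, w=50) cum 50
  x=5 (Calder, w=12) cum 62
  x=6 (Brookfield, w=100) cum 162  ← median
  x=7 (Denby, w=75) cum 237
  x=7 (Fenton, w=4) cum 241
  x=8 (Ashton, w=20) cum 261
  x=10 (Elwood, w=30) cum 291
⇒ x* = 6
y-coordinate, sorted with cumulative weight:
  y=0 (Brookfield, w=100) cum 100
  y=1 (Elwood, w=30) cum 130
  y=2 (Granby, w=50) cum 180  ← median
  y=6 (Denby, w=75) cum 255
  y=9 (Ashton, w=20) cum 275
  y=9 (Calder, w=12) cum 287
  y=10 (Fenton, w=4) cum 291
⇒ y* = 2

(6, 2)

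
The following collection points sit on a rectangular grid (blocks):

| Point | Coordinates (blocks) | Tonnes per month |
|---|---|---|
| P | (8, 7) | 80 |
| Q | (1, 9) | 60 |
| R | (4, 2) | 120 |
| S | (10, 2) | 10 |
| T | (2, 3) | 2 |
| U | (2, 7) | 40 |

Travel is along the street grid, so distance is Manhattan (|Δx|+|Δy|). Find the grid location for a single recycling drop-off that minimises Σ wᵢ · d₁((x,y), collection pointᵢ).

(4, 7)

Manhattan distance separates: Σwᵢ(|x−xᵢ|+|y−yᵢ|) = Σwᵢ|x−xᵢ| + Σwᵢ|y−yᵢ|, so x and y are optimised independently as 1-D weighted medians.
Total weight W = 312; half = 156.
x-coordinate, sorted with cumulative weight:
  x=1 (Q, w=60) cum 60
  x=2 (T, w=2) cum 62
  x=2 (U, w=40) cum 102
  x=4 (R, w=120) cum 222  ← median
  x=8 (P, w=80) cum 302
  x=10 (S, w=10) cum 312
⇒ x* = 4
y-coordinate, sorted with cumulative weight:
  y=2 (R, w=120) cum 120
  y=2 (S, w=10) cum 130
  y=3 (T, w=2) cum 132
  y=7 (P, w=80) cum 212  ← median
  y=7 (U, w=40) cum 252
  y=9 (Q, w=60) cum 312
⇒ y* = 7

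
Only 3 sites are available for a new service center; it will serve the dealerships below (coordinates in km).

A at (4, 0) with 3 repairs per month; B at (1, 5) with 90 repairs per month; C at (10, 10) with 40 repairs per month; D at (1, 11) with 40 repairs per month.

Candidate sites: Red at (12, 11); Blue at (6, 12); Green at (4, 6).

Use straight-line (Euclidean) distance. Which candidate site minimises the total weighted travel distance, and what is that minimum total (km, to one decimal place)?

Green, total 824.3 km

Total weighted distance at each candidate:
  Red (12, 11): total = 1697.9
  Blue (6, 12): total = 1193.6
  Green (4, 6): total = 824.3
Minimum is at Green with total 824.3 km.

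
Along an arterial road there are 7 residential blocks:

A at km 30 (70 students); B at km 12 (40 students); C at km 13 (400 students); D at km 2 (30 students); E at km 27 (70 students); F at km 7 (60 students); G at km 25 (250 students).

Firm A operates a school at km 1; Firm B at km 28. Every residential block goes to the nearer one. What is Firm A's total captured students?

530

The indifferent point is the midpoint (1+28)/2 = 14.5; residential blocks left of it (closer to Firm A at 1) go to Firm A, those right go to Firm B.
  D at 2 (w=30) → Firm A
  F at 7 (w=60) → Firm A
  B at 12 (w=40) → Firm A
  C at 13 (w=400) → Firm A
  G at 25 (w=250) → Firm B
  E at 27 (w=70) → Firm B
  A at 30 (w=70) → Firm B
Firm A captures 530; Firm B captures 390.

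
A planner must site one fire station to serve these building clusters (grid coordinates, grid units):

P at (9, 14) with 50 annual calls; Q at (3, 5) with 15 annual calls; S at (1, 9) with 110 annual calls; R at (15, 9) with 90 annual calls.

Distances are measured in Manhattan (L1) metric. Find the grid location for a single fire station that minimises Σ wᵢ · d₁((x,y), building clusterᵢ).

Manhattan distance separates: Σwᵢ(|x−xᵢ|+|y−yᵢ|) = Σwᵢ|x−xᵢ| + Σwᵢ|y−yᵢ|, so x and y are optimised independently as 1-D weighted medians.
Total weight W = 265; half = 132.5.
x-coordinate, sorted with cumulative weight:
  x=1 (S, w=110) cum 110
  x=3 (Q, w=15) cum 125
  x=9 (P, w=50) cum 175  ← median
  x=15 (R, w=90) cum 265
⇒ x* = 9
y-coordinate, sorted with cumulative weight:
  y=5 (Q, w=15) cum 15
  y=9 (S, w=110) cum 125
  y=9 (R, w=90) cum 215  ← median
  y=14 (P, w=50) cum 265
⇒ y* = 9

(9, 9)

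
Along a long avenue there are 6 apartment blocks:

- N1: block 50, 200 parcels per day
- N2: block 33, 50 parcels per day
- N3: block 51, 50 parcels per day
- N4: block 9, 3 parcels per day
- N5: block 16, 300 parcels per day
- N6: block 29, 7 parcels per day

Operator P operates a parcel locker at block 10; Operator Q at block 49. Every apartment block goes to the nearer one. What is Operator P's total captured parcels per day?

The indifferent point is the midpoint (10+49)/2 = 29.5; apartment blocks left of it (closer to Operator P at 10) go to Operator P, those right go to Operator Q.
  N4 at 9 (w=3) → Operator P
  N5 at 16 (w=300) → Operator P
  N6 at 29 (w=7) → Operator P
  N2 at 33 (w=50) → Operator Q
  N1 at 50 (w=200) → Operator Q
  N3 at 51 (w=50) → Operator Q
Operator P captures 310; Operator Q captures 300.

310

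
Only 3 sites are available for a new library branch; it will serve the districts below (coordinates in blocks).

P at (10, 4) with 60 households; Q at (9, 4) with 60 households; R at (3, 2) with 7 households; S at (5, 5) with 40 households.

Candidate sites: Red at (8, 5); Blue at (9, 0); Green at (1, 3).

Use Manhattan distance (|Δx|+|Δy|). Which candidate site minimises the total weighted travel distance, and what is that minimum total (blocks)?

Total weighted distance at each candidate:
  Red (8, 5): total = 476
  Blue (9, 0): total = 956
  Green (1, 3): total = 1401
Minimum is at Red with total 476 blocks.

Red, total 476 blocks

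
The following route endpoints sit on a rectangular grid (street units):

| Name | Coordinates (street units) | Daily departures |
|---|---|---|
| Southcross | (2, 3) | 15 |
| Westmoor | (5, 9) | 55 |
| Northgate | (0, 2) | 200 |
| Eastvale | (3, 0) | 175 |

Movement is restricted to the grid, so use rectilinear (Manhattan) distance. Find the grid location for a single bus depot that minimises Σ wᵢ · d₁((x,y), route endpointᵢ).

Manhattan distance separates: Σwᵢ(|x−xᵢ|+|y−yᵢ|) = Σwᵢ|x−xᵢ| + Σwᵢ|y−yᵢ|, so x and y are optimised independently as 1-D weighted medians.
Total weight W = 445; half = 222.5.
x-coordinate, sorted with cumulative weight:
  x=0 (Northgate, w=200) cum 200
  x=2 (Southcross, w=15) cum 215
  x=3 (Eastvale, w=175) cum 390  ← median
  x=5 (Westmoor, w=55) cum 445
⇒ x* = 3
y-coordinate, sorted with cumulative weight:
  y=0 (Eastvale, w=175) cum 175
  y=2 (Northgate, w=200) cum 375  ← median
  y=3 (Southcross, w=15) cum 390
  y=9 (Westmoor, w=55) cum 445
⇒ y* = 2

(3, 2)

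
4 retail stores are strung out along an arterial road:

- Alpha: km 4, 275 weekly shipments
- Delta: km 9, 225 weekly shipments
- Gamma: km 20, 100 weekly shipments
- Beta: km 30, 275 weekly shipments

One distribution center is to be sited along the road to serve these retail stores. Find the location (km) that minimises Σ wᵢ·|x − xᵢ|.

For a sum of weighted absolute distances on a line, the optimum is the weighted median (not the mean). Total weight W = 875; half-weight = 437.5.
Sort by position and accumulate weight:
  km 4 (Alpha, w=275) → cum 275
  km 9 (Delta, w=225) → cum 500  ≥ 437.5 → median here
  km 20 (Gamma, w=100) → cum 600
  km 30 (Beta, w=275) → cum 875
Optimal location: km 9.

x = 9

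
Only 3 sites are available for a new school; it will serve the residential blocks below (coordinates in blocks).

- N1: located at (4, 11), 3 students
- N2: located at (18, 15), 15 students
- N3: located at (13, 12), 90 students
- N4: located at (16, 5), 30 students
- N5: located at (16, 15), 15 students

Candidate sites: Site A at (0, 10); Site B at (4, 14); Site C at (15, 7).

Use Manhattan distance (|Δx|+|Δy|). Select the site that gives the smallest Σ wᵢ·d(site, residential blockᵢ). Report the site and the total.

Site C, total 1065 blocks

Total weighted distance at each candidate:
  Site A (0, 10): total = 2655
  Site B (4, 14): total = 2049
  Site C (15, 7): total = 1065
Minimum is at Site C with total 1065 blocks.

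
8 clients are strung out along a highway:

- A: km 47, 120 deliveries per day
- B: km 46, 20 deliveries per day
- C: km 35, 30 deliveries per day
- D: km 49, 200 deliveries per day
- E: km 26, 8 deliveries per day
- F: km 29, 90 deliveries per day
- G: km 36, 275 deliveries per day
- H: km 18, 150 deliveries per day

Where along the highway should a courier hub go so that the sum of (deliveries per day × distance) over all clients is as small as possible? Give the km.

x = 36

For a sum of weighted absolute distances on a line, the optimum is the weighted median (not the mean). Total weight W = 893; half-weight = 446.5.
Sort by position and accumulate weight:
  km 18 (H, w=150) → cum 150
  km 26 (E, w=8) → cum 158
  km 29 (F, w=90) → cum 248
  km 35 (C, w=30) → cum 278
  km 36 (G, w=275) → cum 553  ≥ 446.5 → median here
  km 46 (B, w=20) → cum 573
  km 47 (A, w=120) → cum 693
  km 49 (D, w=200) → cum 893
Optimal location: km 36.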